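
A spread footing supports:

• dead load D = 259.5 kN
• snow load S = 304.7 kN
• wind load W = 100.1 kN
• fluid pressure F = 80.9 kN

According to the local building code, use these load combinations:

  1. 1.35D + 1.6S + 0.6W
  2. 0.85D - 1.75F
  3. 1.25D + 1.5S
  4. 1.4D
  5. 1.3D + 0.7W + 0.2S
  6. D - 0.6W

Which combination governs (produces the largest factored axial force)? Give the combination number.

Combination 1

1. 1.35(259.5) + 1.6(304.7) + 0.6(100.1) = 897.9
2. 0.85(259.5) - 1.75(80.9) = 79.0
3. 1.25(259.5) + 1.5(304.7) = 781.4
4. 1.4(259.5) = 363.3
5. 1.3(259.5) + 0.7(100.1) + 0.2(304.7) = 468.4
6. 1.0(259.5) - 0.6(100.1) = 199.4
The largest value is 897.9 kN from combination 1.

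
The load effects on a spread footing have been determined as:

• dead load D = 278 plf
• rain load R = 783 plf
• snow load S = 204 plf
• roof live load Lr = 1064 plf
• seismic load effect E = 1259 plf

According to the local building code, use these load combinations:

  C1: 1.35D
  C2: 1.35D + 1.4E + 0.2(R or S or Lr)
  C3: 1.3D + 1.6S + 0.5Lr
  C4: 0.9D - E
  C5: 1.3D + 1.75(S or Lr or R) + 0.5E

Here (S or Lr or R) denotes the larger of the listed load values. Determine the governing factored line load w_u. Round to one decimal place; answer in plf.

2852.9 plf

(R or S or Lr) → Lr = 1064 plf; (S or Lr or R) → Lr = 1064 plf.
C1: 1.35(278) = 375.3
C2: 1.35(278) + 1.4(1259) + 0.2(1064) = 2350.7
C3: 1.3(278) + 1.6(204) + 0.5(1064) = 1219.8
C4: 0.9(278) - 1.0(1259) = -1008.8
C5: 1.3(278) + 1.75(1064) + 0.5(1259) = 2852.9
Combination 5 governs: w_u = 2852.9 plf.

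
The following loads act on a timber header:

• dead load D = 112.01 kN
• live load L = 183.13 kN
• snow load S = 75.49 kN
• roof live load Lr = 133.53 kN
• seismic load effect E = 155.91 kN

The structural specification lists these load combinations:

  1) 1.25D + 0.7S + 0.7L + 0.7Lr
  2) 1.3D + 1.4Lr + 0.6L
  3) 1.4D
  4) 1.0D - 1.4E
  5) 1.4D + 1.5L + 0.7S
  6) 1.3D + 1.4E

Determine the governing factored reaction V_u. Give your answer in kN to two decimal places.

484.35 kN

1) 1.25(112.01) + 0.7(75.49) + 0.7(183.13) + 0.7(133.53) = 414.52
2) 1.3(112.01) + 1.4(133.53) + 0.6(183.13) = 145.61 + 186.94 + 109.88 = 442.43
3) 1.4(112.01) = 156.81
4) 1.0(112.01) - 1.4(155.91) = 112.01 - 218.27 = -106.26
5) 1.4(112.01) + 1.5(183.13) + 0.7(75.49) = 156.81 + 274.70 + 52.84 = 484.35
6) 1.3(112.01) + 1.4(155.91) = 363.89
Combination 5 governs: V_u = 484.35 kN.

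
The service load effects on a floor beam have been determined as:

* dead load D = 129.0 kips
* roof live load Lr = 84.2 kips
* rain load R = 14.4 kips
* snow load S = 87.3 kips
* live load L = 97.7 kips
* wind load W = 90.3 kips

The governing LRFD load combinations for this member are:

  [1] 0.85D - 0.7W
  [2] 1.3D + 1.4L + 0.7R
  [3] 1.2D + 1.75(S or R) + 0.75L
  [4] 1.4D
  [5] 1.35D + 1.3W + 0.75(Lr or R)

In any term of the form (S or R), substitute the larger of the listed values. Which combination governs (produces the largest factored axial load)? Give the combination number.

Combination 3

(S or R) → S = 87.3 kips; (Lr or R) → Lr = 84.2 kips.
[1] 0.85(129.0) - 0.7(90.3) = 46.4
[2] 1.3(129.0) + 1.4(97.7) + 0.7(14.4) = 314.6
[3] 1.2(129.0) + 1.75(87.3) + 0.75(97.7) = 380.9
[4] 1.4(129.0) = 180.6
[5] 1.35(129.0) + 1.3(90.3) + 0.75(84.2) = 354.7
The largest value is 380.9 kips from combination 3.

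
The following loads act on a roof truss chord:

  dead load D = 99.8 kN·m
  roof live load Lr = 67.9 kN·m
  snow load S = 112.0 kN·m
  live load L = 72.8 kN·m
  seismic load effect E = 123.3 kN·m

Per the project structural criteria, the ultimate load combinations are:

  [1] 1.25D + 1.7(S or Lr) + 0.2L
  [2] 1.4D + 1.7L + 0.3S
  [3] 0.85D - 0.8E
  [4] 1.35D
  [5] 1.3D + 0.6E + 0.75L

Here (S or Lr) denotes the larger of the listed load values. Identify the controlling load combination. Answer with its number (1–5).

(S or Lr) → S = 112.0 kN·m.
[1] 1.25(99.8) + 1.7(112.0) + 0.2(72.8) = 329.71
[2] 1.4(99.8) + 1.7(72.8) + 0.3(112.0) = 297.08
[3] 0.85(99.8) - 0.8(123.3) = -13.81
[4] 1.35(99.8) = 134.73
[5] 1.3(99.8) + 0.6(123.3) + 0.75(72.8) = 258.32
The largest value is 329.71 kN·m from combination 1.

Combination 1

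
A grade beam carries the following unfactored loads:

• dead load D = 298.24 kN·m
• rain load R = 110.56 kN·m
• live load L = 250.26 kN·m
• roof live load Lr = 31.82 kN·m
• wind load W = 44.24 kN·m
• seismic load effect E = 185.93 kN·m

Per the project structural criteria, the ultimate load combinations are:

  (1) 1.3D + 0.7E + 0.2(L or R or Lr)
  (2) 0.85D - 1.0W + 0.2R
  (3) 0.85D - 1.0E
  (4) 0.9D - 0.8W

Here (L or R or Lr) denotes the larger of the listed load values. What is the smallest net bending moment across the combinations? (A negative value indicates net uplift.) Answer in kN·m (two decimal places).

67.57 kN·m

(L or R or Lr) → L = 250.26 kN·m.
(1) 1.3(298.24) + 0.7(185.93) + 0.2(250.26) = 567.92
(2) 0.85(298.24) - 1.0(44.24) + 0.2(110.56) = 231.38
(3) 0.85(298.24) - 1.0(185.93) = 67.57
(4) 0.9(298.24) - 0.8(44.24) = 233.02
Combination 3 gives the minimum: 67.57 kN·m.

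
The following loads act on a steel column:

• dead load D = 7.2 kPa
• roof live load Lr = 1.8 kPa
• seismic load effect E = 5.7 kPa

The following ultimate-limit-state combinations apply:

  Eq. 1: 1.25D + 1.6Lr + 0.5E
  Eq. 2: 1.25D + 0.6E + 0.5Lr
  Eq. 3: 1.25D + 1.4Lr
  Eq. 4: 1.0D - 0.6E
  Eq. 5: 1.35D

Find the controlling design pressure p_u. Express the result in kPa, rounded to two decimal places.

14.73 kPa

Eq. 1: 1.25(7.2) + 1.6(1.8) + 0.5(5.7) = 9.00 + 2.88 + 2.85 = 14.73
Eq. 2: 1.25(7.2) + 0.6(5.7) + 0.5(1.8) = 9.00 + 3.42 + 0.90 = 13.32
Eq. 3: 1.25(7.2) + 1.4(1.8) = 9.00 + 2.52 = 11.52
Eq. 4: 1.0(7.2) - 0.6(5.7) = 7.20 - 3.42 = 3.78
Eq. 5: 1.35(7.2) = 9.72
Maximum is from combination 1.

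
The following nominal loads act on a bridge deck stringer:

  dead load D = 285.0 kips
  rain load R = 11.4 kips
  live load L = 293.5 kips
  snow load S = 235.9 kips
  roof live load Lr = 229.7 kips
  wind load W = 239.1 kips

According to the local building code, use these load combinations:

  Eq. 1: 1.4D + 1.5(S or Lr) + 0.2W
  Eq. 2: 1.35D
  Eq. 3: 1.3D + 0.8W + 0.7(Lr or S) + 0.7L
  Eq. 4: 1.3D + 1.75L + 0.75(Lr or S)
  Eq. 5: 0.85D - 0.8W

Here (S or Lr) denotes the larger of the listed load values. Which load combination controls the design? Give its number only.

(S or Lr) → S = 235.9 kips; (Lr or S) → S = 235.9 kips.
Eq. 1: 1.4(285.0) + 1.5(235.9) + 0.2(239.1) = 399.0 + 353.9 + 47.8 = 800.7
Eq. 2: 1.35(285.0) = 384.8
Eq. 3: 1.3(285.0) + 0.8(239.1) + 0.7(235.9) + 0.7(293.5) = 370.5 + 191.3 + 165.1 + 205.5 = 932.4
Eq. 4: 1.3(285.0) + 1.75(293.5) + 0.75(235.9) = 1061.1
Eq. 5: 0.85(285.0) - 0.8(239.1) = 242.3 - 191.3 = 51.0
The largest value is 1061.1 kips from combination 4.

Combination 4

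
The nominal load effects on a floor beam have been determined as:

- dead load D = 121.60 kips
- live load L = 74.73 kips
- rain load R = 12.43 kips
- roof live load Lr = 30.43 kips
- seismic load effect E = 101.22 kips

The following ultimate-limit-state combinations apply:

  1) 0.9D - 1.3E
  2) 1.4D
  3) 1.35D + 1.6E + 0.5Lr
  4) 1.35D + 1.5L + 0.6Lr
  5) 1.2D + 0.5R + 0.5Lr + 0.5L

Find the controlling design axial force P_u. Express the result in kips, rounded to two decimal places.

341.33 kips

1) 0.9(121.60) - 1.3(101.22) = 109.44 - 131.59 = -22.15
2) 1.4(121.60) = 170.24
3) 1.35(121.60) + 1.6(101.22) + 0.5(30.43) = 164.16 + 161.95 + 15.22 = 341.33
4) 1.35(121.60) + 1.5(74.73) + 0.6(30.43) = 294.51
5) 1.2(121.60) + 0.5(12.43) + 0.5(30.43) + 0.5(74.73) = 204.72
The controlling combination is 3, giving 341.33 kips.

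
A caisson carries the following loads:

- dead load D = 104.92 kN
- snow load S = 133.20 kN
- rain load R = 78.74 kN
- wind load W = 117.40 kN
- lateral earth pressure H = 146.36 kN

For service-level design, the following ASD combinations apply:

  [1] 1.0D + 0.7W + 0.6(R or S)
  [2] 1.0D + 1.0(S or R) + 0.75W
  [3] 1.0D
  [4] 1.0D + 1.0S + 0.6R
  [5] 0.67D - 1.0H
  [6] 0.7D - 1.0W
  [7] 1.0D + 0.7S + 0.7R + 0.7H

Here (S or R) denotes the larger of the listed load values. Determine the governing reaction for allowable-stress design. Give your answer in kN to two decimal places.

(R or S) → S = 133.20 kN; (S or R) → S = 133.20 kN.
[1] 1.0(104.92) + 0.7(117.40) + 0.6(133.20) = 267.02
[2] 1.0(104.92) + 1.0(133.20) + 0.75(117.40) = 326.17
[3] 1.0(104.92) = 104.92
[4] 1.0(104.92) + 1.0(133.20) + 0.6(78.74) = 285.36
[5] 0.67(104.92) - 1.0(146.36) = -76.06
[6] 0.7(104.92) - 1.0(117.40) = -43.96
[7] 1.0(104.92) + 0.7(133.20) + 0.7(78.74) + 0.7(146.36) = 355.73
The controlling combination is 7, giving 355.73 kN.

355.73 kN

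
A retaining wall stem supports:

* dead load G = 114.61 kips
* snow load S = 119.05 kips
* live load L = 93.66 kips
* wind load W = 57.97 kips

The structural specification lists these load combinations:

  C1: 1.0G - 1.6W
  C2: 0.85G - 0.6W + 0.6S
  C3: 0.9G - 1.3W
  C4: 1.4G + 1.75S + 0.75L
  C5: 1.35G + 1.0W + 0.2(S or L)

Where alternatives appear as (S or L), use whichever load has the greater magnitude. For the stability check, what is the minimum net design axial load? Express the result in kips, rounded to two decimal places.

21.86 kips

(S or L) → S = 119.05 kips.
C1: 1.0(114.61) - 1.6(57.97) = 114.61 - 92.75 = 21.86
C2: 0.85(114.61) - 0.6(57.97) + 0.6(119.05) = 97.42 - 34.78 + 71.43 = 134.07
C3: 0.9(114.61) - 1.3(57.97) = 103.15 - 75.36 = 27.79
C4: 1.4(114.61) + 1.75(119.05) + 0.75(93.66) = 160.45 + 208.34 + 70.25 = 439.04
C5: 1.35(114.61) + 1.0(57.97) + 0.2(119.05) = 154.72 + 57.97 + 23.81 = 236.50
Combination 1 gives the minimum: 21.86 kips.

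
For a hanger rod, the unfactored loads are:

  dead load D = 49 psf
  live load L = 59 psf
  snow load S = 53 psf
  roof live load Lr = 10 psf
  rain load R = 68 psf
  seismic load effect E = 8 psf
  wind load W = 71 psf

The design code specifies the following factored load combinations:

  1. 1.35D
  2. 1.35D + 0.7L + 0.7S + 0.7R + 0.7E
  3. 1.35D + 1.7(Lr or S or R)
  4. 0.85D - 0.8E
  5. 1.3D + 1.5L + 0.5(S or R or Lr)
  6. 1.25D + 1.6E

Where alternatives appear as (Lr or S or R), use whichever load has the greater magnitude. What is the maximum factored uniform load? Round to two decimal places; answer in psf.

197.75 psf

(Lr or S or R) → R = 68 psf; (S or R or Lr) → R = 68 psf.
1. 1.35(49) = 66.15
2. 1.35(49) + 0.7(59) + 0.7(53) + 0.7(68) + 0.7(8) = 66.15 + 41.30 + 37.10 + 47.60 + 5.60 = 197.75
3. 1.35(49) + 1.7(68) = 66.15 + 115.60 = 181.75
4. 0.85(49) - 0.8(8) = 41.65 - 6.40 = 35.25
5. 1.3(49) + 1.5(59) + 0.5(68) = 63.70 + 88.50 + 34.00 = 186.20
6. 1.25(49) + 1.6(8) = 61.25 + 12.80 = 74.05
The controlling combination is 2, giving 197.75 psf.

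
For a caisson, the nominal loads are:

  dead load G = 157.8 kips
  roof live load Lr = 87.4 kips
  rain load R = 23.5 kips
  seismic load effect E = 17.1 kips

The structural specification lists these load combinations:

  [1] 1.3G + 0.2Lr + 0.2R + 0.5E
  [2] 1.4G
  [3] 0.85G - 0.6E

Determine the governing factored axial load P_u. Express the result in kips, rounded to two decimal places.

235.87 kips

[1] 1.3(157.8) + 0.2(87.4) + 0.2(23.5) + 0.5(17.1) = 235.87
[2] 1.4(157.8) = 220.92
[3] 0.85(157.8) - 0.6(17.1) = 123.87
Maximum is from combination 1.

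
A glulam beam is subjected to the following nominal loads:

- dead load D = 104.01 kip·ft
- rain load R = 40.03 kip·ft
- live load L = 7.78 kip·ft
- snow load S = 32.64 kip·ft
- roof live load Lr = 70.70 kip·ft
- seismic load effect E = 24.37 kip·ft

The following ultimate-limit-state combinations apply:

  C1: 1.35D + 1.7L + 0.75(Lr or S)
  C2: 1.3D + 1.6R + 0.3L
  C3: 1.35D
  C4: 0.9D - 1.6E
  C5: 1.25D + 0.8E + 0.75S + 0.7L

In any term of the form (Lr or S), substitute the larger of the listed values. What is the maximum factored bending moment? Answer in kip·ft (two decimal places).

206.66 kip·ft

(Lr or S) → Lr = 70.70 kip·ft.
C1: 1.35(104.01) + 1.7(7.78) + 0.75(70.70) = 206.66
C2: 1.3(104.01) + 1.6(40.03) + 0.3(7.78) = 201.60
C3: 1.35(104.01) = 140.41
C4: 0.9(104.01) - 1.6(24.37) = 93.61 - 38.99 = 54.62
C5: 1.25(104.01) + 0.8(24.37) + 0.75(32.64) + 0.7(7.78) = 179.43
Maximum is from combination 1.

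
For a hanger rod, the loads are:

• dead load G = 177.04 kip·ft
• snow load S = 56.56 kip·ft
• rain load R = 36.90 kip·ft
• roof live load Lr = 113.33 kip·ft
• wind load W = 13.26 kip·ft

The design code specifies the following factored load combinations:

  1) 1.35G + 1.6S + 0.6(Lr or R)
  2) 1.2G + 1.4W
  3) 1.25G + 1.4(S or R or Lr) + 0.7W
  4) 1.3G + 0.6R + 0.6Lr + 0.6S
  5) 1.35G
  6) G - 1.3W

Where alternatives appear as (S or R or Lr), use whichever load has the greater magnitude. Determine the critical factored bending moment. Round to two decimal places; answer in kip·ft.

397.50 kip·ft

(Lr or R) → Lr = 113.33 kip·ft; (S or R or Lr) → Lr = 113.33 kip·ft.
1) 1.35(177.04) + 1.6(56.56) + 0.6(113.33) = 239.00 + 90.50 + 68.00 = 397.50
2) 1.2(177.04) + 1.4(13.26) = 212.45 + 18.56 = 231.01
3) 1.25(177.04) + 1.4(113.33) + 0.7(13.26) = 221.30 + 158.66 + 9.28 = 389.24
4) 1.3(177.04) + 0.6(36.90) + 0.6(113.33) + 0.6(56.56) = 230.15 + 22.14 + 68.00 + 33.94 = 354.23
5) 1.35(177.04) = 239.00
6) 1.0(177.04) - 1.3(13.26) = 177.04 - 17.24 = 159.80
Combination 1 governs: M_u = 397.50 kip·ft.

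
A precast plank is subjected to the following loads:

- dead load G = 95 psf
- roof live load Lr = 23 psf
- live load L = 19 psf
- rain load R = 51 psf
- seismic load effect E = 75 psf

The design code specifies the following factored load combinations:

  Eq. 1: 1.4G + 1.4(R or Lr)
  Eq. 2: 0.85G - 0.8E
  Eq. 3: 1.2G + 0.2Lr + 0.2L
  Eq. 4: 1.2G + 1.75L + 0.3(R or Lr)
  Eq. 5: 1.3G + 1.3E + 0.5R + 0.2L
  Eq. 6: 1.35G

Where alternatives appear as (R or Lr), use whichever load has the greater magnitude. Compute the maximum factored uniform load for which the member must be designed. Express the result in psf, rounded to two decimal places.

(R or Lr) → R = 51 psf.
Eq. 1: 1.4(95) + 1.4(51) = 204.40
Eq. 2: 0.85(95) - 0.8(75) = 20.75
Eq. 3: 1.2(95) + 0.2(23) + 0.2(19) = 122.40
Eq. 4: 1.2(95) + 1.75(19) + 0.3(51) = 162.55
Eq. 5: 1.3(95) + 1.3(75) + 0.5(51) + 0.2(19) = 250.30
Eq. 6: 1.35(95) = 128.25
Combination 5 governs: q_u = 250.30 psf.

250.30 psf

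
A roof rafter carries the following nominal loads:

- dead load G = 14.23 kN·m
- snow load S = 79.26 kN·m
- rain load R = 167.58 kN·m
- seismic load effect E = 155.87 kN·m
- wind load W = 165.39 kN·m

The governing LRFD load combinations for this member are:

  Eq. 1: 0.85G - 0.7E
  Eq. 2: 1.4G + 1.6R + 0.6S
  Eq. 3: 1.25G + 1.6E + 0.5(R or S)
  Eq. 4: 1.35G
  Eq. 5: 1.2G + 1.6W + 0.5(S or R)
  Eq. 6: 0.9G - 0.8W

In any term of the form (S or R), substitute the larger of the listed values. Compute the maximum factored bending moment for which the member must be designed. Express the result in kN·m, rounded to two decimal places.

365.49 kN·m

(R or S) → R = 167.58 kN·m; (S or R) → R = 167.58 kN·m.
Eq. 1: 0.85(14.23) - 0.7(155.87) = 12.10 - 109.11 = -97.01
Eq. 2: 1.4(14.23) + 1.6(167.58) + 0.6(79.26) = 19.92 + 268.13 + 47.56 = 335.61
Eq. 3: 1.25(14.23) + 1.6(155.87) + 0.5(167.58) = 17.79 + 249.39 + 83.79 = 350.97
Eq. 4: 1.35(14.23) = 19.21
Eq. 5: 1.2(14.23) + 1.6(165.39) + 0.5(167.58) = 17.08 + 264.62 + 83.79 = 365.49
Eq. 6: 0.9(14.23) - 0.8(165.39) = -119.51
Maximum is from combination 5.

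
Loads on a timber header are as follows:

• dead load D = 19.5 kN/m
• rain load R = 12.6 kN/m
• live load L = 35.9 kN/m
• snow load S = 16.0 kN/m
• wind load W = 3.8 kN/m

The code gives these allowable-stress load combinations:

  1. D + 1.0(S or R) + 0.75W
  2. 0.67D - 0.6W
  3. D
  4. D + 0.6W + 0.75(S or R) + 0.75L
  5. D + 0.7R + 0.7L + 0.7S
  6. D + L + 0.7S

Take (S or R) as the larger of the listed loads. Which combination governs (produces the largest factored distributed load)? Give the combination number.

Combination 6

(S or R) → S = 16.0 kN/m.
1. 1.0(19.5) + 1.0(16.0) + 0.75(3.8) = 19.50 + 16.00 + 2.85 = 38.35
2. 0.67(19.5) - 0.6(3.8) = 13.07 - 2.28 = 10.79
3. 1.0(19.5) = 19.50
4. 1.0(19.5) + 0.6(3.8) + 0.75(16.0) + 0.75(35.9) = 19.50 + 2.28 + 12.00 + 26.93 = 60.71
5. 1.0(19.5) + 0.7(12.6) + 0.7(35.9) + 0.7(16.0) = 19.50 + 8.82 + 25.13 + 11.20 = 64.65
6. 1.0(19.5) + 1.0(35.9) + 0.7(16.0) = 19.50 + 35.90 + 11.20 = 66.60
The largest value is 66.60 kN/m from combination 6.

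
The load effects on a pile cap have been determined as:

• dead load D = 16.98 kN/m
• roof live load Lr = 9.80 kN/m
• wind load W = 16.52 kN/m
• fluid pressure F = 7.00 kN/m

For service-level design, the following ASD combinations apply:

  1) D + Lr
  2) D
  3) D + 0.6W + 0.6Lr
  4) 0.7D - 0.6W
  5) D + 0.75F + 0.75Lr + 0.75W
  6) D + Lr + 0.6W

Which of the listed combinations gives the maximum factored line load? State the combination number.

1) 1.0(16.98) + 1.0(9.80) = 16.98 + 9.80 = 26.78
2) 1.0(16.98) = 16.98
3) 1.0(16.98) + 0.6(16.52) + 0.6(9.80) = 16.98 + 9.91 + 5.88 = 32.77
4) 0.7(16.98) - 0.6(16.52) = 1.97
5) 1.0(16.98) + 0.75(7.00) + 0.75(9.80) + 0.75(16.52) = 16.98 + 5.25 + 7.35 + 12.39 = 41.97
6) 1.0(16.98) + 1.0(9.80) + 0.6(16.52) = 16.98 + 9.80 + 9.91 = 36.69
The largest value is 41.97 kN/m from combination 5.

Combination 5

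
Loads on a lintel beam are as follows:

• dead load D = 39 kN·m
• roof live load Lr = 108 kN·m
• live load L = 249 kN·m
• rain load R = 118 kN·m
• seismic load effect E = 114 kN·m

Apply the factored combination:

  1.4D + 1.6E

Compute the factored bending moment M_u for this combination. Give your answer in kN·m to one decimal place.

237.0 kN·m

1.4(39) + 1.6(114) = 237.0
M_u = 237.0 kN·m.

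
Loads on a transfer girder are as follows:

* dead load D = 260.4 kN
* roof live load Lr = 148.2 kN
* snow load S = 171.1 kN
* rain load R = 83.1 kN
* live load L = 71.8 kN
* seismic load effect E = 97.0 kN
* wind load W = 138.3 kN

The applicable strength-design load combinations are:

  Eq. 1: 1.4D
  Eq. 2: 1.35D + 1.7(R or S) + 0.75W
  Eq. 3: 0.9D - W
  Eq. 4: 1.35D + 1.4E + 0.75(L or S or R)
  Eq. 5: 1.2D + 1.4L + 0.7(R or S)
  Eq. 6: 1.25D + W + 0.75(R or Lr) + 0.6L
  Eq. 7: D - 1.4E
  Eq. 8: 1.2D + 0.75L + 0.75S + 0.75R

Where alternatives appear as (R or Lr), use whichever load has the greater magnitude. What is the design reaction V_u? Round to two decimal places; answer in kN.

746.14 kN

(R or S) → S = 171.1 kN; (L or S or R) → S = 171.1 kN; (R or Lr) → Lr = 148.2 kN.
Eq. 1: 1.4(260.4) = 364.56
Eq. 2: 1.35(260.4) + 1.7(171.1) + 0.75(138.3) = 351.54 + 290.87 + 103.73 = 746.14
Eq. 3: 0.9(260.4) - 1.0(138.3) = 234.36 - 138.30 = 96.06
Eq. 4: 1.35(260.4) + 1.4(97.0) + 0.75(171.1) = 351.54 + 135.80 + 128.33 = 615.67
Eq. 5: 1.2(260.4) + 1.4(71.8) + 0.7(171.1) = 312.48 + 100.52 + 119.77 = 532.77
Eq. 6: 1.25(260.4) + 1.0(138.3) + 0.75(148.2) + 0.6(71.8) = 325.50 + 138.30 + 111.15 + 43.08 = 618.03
Eq. 7: 1.0(260.4) - 1.4(97.0) = 260.40 - 135.80 = 124.60
Eq. 8: 1.2(260.4) + 0.75(71.8) + 0.75(171.1) + 0.75(83.1) = 556.98
Maximum is from combination 2.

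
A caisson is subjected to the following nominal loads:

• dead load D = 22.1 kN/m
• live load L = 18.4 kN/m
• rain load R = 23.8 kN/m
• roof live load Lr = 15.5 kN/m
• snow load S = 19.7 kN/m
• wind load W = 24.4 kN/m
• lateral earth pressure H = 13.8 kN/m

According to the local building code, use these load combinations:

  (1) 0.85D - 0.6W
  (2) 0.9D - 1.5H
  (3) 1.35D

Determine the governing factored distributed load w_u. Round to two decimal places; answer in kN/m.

29.84 kN/m

(1) 0.85(22.1) - 0.6(24.4) = 18.79 - 14.64 = 4.15
(2) 0.9(22.1) - 1.5(13.8) = 19.89 - 20.70 = -0.81
(3) 1.35(22.1) = 29.84
Maximum is from combination 3.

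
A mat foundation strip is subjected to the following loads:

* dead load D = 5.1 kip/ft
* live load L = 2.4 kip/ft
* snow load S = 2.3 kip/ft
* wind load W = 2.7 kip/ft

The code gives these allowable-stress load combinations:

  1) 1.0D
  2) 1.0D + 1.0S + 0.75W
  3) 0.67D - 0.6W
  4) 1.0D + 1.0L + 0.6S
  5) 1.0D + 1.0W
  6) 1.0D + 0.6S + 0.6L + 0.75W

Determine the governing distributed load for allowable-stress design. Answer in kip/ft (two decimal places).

9.95 kip/ft

1) 1.0(5.1) = 5.10
2) 1.0(5.1) + 1.0(2.3) + 0.75(2.7) = 5.10 + 2.30 + 2.03 = 9.43
3) 0.67(5.1) - 0.6(2.7) = 3.42 - 1.62 = 1.80
4) 1.0(5.1) + 1.0(2.4) + 0.6(2.3) = 5.10 + 2.40 + 1.38 = 8.88
5) 1.0(5.1) + 1.0(2.7) = 5.10 + 2.70 = 7.80
6) 1.0(5.1) + 0.6(2.3) + 0.6(2.4) + 0.75(2.7) = 5.10 + 1.38 + 1.44 + 2.03 = 9.95
Maximum is from combination 6.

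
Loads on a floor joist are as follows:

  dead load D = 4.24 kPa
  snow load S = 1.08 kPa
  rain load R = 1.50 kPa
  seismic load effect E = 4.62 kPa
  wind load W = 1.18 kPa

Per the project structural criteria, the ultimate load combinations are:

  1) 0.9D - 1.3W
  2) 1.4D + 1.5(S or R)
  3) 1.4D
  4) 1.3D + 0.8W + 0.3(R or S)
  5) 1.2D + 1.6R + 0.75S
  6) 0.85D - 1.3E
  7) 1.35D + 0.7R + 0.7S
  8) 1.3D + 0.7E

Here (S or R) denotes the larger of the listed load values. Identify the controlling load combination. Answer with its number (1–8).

Combination 8

(S or R) → R = 1.50 kPa; (R or S) → R = 1.50 kPa.
1) 0.9(4.24) - 1.3(1.18) = 2.28
2) 1.4(4.24) + 1.5(1.50) = 5.94 + 2.25 = 8.19
3) 1.4(4.24) = 5.94
4) 1.3(4.24) + 0.8(1.18) + 0.3(1.50) = 6.91
5) 1.2(4.24) + 1.6(1.50) + 0.75(1.08) = 5.09 + 2.40 + 0.81 = 8.30
6) 0.85(4.24) - 1.3(4.62) = -2.40
7) 1.35(4.24) + 0.7(1.50) + 0.7(1.08) = 5.72 + 1.05 + 0.76 = 7.53
8) 1.3(4.24) + 0.7(4.62) = 8.75
The largest value is 8.75 kPa from combination 8.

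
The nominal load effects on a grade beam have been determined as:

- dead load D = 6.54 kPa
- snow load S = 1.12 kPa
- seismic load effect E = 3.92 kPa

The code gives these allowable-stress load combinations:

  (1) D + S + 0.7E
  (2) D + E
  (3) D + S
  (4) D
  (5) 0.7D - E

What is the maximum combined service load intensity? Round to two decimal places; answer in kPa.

(1) 1.0(6.54) + 1.0(1.12) + 0.7(3.92) = 10.40
(2) 1.0(6.54) + 1.0(3.92) = 10.46
(3) 1.0(6.54) + 1.0(1.12) = 7.66
(4) 1.0(6.54) = 6.54
(5) 0.7(6.54) - 1.0(3.92) = 0.66
The controlling combination is 2, giving 10.46 kPa.

10.46 kPa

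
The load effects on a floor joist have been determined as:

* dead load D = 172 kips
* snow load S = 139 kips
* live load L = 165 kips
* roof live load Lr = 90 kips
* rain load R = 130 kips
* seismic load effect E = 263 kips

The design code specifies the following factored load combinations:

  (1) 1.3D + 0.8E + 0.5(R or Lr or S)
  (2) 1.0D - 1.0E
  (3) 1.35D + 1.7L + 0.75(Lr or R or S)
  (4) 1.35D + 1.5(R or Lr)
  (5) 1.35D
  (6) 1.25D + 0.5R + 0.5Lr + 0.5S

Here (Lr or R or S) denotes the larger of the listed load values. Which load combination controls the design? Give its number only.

(R or Lr or S) → S = 139 kips; (Lr or R or S) → S = 139 kips; (R or Lr) → R = 130 kips.
(1) 1.3(172) + 0.8(263) + 0.5(139) = 223.6 + 210.4 + 69.5 = 503.5
(2) 1.0(172) - 1.0(263) = 172.0 - 263.0 = -91.0
(3) 1.35(172) + 1.7(165) + 0.75(139) = 232.2 + 280.5 + 104.3 = 617.0
(4) 1.35(172) + 1.5(130) = 232.2 + 195.0 = 427.2
(5) 1.35(172) = 232.2
(6) 1.25(172) + 0.5(130) + 0.5(90) + 0.5(139) = 215.0 + 65.0 + 45.0 + 69.5 = 394.5
The largest value is 617.0 kips from combination 3.

Combination 3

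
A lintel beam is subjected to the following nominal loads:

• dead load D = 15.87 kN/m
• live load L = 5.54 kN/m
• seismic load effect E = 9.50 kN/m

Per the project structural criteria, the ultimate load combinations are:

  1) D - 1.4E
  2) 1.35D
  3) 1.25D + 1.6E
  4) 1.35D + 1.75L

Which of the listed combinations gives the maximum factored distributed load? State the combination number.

1) 1.0(15.87) - 1.4(9.50) = 15.87 - 13.30 = 2.57
2) 1.35(15.87) = 21.42
3) 1.25(15.87) + 1.6(9.50) = 19.84 + 15.20 = 35.04
4) 1.35(15.87) + 1.75(5.54) = 21.42 + 9.70 = 31.12
The largest value is 35.04 kN/m from combination 3.

Combination 3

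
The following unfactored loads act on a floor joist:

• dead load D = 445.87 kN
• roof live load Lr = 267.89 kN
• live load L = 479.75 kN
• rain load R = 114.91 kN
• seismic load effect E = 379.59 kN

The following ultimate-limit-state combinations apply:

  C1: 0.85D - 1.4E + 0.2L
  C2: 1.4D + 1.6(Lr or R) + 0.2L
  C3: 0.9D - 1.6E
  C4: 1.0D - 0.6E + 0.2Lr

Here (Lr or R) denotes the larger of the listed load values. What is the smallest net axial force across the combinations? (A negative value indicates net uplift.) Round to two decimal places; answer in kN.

(Lr or R) → Lr = 267.89 kN.
C1: 0.85(445.87) - 1.4(379.59) + 0.2(479.75) = 378.99 - 531.43 + 95.95 = -56.49
C2: 1.4(445.87) + 1.6(267.89) + 0.2(479.75) = 624.22 + 428.62 + 95.95 = 1148.79
C3: 0.9(445.87) - 1.6(379.59) = 401.28 - 607.34 = -206.06
C4: 1.0(445.87) - 0.6(379.59) + 0.2(267.89) = 271.69
Combination 3 gives the minimum: -206.06 kN.

-206.06 kN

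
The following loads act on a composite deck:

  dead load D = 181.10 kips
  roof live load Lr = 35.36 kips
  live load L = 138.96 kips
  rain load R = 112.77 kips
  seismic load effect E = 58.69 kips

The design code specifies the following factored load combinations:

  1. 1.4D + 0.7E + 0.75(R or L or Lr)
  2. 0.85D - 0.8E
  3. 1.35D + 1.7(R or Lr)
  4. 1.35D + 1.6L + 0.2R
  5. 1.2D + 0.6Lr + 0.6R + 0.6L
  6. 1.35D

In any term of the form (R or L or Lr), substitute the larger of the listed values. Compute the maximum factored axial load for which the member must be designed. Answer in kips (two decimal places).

(R or L or Lr) → L = 138.96 kips; (R or Lr) → R = 112.77 kips.
1. 1.4(181.10) + 0.7(58.69) + 0.75(138.96) = 398.84
2. 0.85(181.10) - 0.8(58.69) = 106.98
3. 1.35(181.10) + 1.7(112.77) = 436.19
4. 1.35(181.10) + 1.6(138.96) + 0.2(112.77) = 489.38
5. 1.2(181.10) + 0.6(35.36) + 0.6(112.77) + 0.6(138.96) = 389.57
6. 1.35(181.10) = 244.49
The controlling combination is 4, giving 489.38 kips.

489.38 kips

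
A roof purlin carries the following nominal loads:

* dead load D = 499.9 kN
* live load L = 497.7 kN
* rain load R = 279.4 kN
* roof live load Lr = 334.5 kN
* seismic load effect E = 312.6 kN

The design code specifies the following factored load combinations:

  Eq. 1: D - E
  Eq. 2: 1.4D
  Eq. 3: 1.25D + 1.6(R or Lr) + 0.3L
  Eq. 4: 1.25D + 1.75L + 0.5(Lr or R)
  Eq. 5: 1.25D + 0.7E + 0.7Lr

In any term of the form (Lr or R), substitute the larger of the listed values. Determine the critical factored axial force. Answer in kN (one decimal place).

1663.1 kN

(R or Lr) → Lr = 334.5 kN; (Lr or R) → Lr = 334.5 kN.
Eq. 1: 1.0(499.9) - 1.0(312.6) = 499.9 - 312.6 = 187.3
Eq. 2: 1.4(499.9) = 699.9
Eq. 3: 1.25(499.9) + 1.6(334.5) + 0.3(497.7) = 624.9 + 535.2 + 149.3 = 1309.4
Eq. 4: 1.25(499.9) + 1.75(497.7) + 0.5(334.5) = 1663.1
Eq. 5: 1.25(499.9) + 0.7(312.6) + 0.7(334.5) = 1077.8
Maximum is from combination 4.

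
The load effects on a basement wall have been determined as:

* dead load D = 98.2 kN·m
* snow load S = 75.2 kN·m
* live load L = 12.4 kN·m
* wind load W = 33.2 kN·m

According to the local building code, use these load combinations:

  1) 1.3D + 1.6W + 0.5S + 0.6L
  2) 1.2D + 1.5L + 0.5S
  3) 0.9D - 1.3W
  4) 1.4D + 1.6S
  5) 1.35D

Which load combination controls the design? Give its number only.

1) 1.3(98.2) + 1.6(33.2) + 0.5(75.2) + 0.6(12.4) = 225.82
2) 1.2(98.2) + 1.5(12.4) + 0.5(75.2) = 174.04
3) 0.9(98.2) - 1.3(33.2) = 45.22
4) 1.4(98.2) + 1.6(75.2) = 257.80
5) 1.35(98.2) = 132.57
The largest value is 257.80 kN·m from combination 4.

Combination 4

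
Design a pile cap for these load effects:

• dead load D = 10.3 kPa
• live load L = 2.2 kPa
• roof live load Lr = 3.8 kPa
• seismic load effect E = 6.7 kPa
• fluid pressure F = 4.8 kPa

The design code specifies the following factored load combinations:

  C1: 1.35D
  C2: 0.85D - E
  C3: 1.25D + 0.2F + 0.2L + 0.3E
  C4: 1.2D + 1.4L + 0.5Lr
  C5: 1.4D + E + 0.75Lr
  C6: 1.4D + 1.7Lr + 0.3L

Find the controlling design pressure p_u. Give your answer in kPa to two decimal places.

C1: 1.35(10.3) = 13.91
C2: 0.85(10.3) - 1.0(6.7) = 8.76 - 6.70 = 2.06
C3: 1.25(10.3) + 0.2(4.8) + 0.2(2.2) + 0.3(6.7) = 12.88 + 0.96 + 0.44 + 2.01 = 16.29
C4: 1.2(10.3) + 1.4(2.2) + 0.5(3.8) = 12.36 + 3.08 + 1.90 = 17.34
C5: 1.4(10.3) + 1.0(6.7) + 0.75(3.8) = 14.42 + 6.70 + 2.85 = 23.97
C6: 1.4(10.3) + 1.7(3.8) + 0.3(2.2) = 14.42 + 6.46 + 0.66 = 21.54
Combination 5 governs: p_u = 23.97 kPa.

23.97 kPa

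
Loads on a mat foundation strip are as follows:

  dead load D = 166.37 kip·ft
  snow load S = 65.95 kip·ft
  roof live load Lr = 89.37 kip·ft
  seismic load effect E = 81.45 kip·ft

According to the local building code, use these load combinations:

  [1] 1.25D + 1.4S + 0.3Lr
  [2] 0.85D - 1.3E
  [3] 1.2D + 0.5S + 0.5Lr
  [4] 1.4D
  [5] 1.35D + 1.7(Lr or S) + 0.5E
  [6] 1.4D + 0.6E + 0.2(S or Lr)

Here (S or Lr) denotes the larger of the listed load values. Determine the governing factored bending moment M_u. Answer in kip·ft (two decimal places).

417.25 kip·ft

(Lr or S) → Lr = 89.37 kip·ft; (S or Lr) → Lr = 89.37 kip·ft.
[1] 1.25(166.37) + 1.4(65.95) + 0.3(89.37) = 207.96 + 92.33 + 26.81 = 327.10
[2] 0.85(166.37) - 1.3(81.45) = 35.53
[3] 1.2(166.37) + 0.5(65.95) + 0.5(89.37) = 277.30
[4] 1.4(166.37) = 232.92
[5] 1.35(166.37) + 1.7(89.37) + 0.5(81.45) = 417.25
[6] 1.4(166.37) + 0.6(81.45) + 0.2(89.37) = 232.92 + 48.87 + 17.87 = 299.66
Combination 5 governs: M_u = 417.25 kip·ft.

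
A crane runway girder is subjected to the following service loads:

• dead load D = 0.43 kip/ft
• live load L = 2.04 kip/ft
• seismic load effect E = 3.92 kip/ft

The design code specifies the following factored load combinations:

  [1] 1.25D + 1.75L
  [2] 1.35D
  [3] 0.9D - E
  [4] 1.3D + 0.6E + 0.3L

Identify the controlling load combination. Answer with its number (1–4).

Combination 1

[1] 1.25(0.43) + 1.75(2.04) = 4.11
[2] 1.35(0.43) = 0.58
[3] 0.9(0.43) - 1.0(3.92) = -3.53
[4] 1.3(0.43) + 0.6(3.92) + 0.3(2.04) = 3.52
The largest value is 4.11 kip/ft from combination 1.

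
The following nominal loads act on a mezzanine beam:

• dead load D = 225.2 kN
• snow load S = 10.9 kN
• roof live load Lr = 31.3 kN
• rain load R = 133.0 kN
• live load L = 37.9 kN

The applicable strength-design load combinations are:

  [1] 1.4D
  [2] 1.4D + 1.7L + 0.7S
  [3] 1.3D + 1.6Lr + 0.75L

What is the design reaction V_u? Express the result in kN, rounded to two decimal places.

387.34 kN

[1] 1.4(225.2) = 315.28
[2] 1.4(225.2) + 1.7(37.9) + 0.7(10.9) = 315.28 + 64.43 + 7.63 = 387.34
[3] 1.3(225.2) + 1.6(31.3) + 0.75(37.9) = 292.76 + 50.08 + 28.43 = 371.27
Maximum is from combination 2.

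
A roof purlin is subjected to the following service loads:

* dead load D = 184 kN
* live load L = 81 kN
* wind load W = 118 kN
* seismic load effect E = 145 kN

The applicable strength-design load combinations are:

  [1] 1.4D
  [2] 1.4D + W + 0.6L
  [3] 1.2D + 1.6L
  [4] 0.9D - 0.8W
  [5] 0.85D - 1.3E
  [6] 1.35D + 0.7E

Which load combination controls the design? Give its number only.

Combination 2

[1] 1.4(184) = 257.6
[2] 1.4(184) + 1.0(118) + 0.6(81) = 424.2
[3] 1.2(184) + 1.6(81) = 350.4
[4] 0.9(184) - 0.8(118) = 71.2
[5] 0.85(184) - 1.3(145) = -32.1
[6] 1.35(184) + 0.7(145) = 349.9
The largest value is 424.2 kN from combination 2.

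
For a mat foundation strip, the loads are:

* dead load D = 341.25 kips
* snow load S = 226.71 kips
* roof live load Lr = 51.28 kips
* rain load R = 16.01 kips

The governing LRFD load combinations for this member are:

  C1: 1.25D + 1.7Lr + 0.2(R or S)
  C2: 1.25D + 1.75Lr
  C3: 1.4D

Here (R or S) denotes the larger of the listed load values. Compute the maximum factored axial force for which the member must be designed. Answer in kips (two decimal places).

559.08 kips

(R or S) → S = 226.71 kips.
C1: 1.25(341.25) + 1.7(51.28) + 0.2(226.71) = 559.08
C2: 1.25(341.25) + 1.75(51.28) = 516.30
C3: 1.4(341.25) = 477.75
The controlling combination is 1, giving 559.08 kips.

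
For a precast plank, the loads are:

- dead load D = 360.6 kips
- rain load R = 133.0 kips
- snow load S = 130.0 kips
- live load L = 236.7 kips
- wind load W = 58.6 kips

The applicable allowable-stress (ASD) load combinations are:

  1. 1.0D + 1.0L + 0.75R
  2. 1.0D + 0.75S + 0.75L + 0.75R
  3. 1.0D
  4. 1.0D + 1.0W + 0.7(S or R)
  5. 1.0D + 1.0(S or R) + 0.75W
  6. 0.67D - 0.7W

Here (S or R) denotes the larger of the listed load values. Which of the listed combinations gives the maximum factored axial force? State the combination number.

(S or R) → R = 133.0 kips.
1. 1.0(360.6) + 1.0(236.7) + 0.75(133.0) = 360.60 + 236.70 + 99.75 = 697.05
2. 1.0(360.6) + 0.75(130.0) + 0.75(236.7) + 0.75(133.0) = 360.60 + 97.50 + 177.53 + 99.75 = 735.38
3. 1.0(360.6) = 360.60
4. 1.0(360.6) + 1.0(58.6) + 0.7(133.0) = 360.60 + 58.60 + 93.10 = 512.30
5. 1.0(360.6) + 1.0(133.0) + 0.75(58.6) = 360.60 + 133.00 + 43.95 = 537.55
6. 0.67(360.6) - 0.7(58.6) = 241.60 - 41.02 = 200.58
The largest value is 735.38 kips from combination 2.

Combination 2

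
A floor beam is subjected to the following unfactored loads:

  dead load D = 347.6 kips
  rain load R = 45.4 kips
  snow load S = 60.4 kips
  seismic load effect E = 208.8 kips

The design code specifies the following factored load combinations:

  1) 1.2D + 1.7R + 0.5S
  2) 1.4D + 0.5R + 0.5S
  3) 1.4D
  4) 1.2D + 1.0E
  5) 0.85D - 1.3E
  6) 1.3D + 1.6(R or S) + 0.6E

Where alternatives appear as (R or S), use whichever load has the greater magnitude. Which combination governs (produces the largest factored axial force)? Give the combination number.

Combination 6

(R or S) → S = 60.4 kips.
1) 1.2(347.6) + 1.7(45.4) + 0.5(60.4) = 524.50
2) 1.4(347.6) + 0.5(45.4) + 0.5(60.4) = 539.54
3) 1.4(347.6) = 486.64
4) 1.2(347.6) + 1.0(208.8) = 625.92
5) 0.85(347.6) - 1.3(208.8) = 24.02
6) 1.3(347.6) + 1.6(60.4) + 0.6(208.8) = 673.80
The largest value is 673.80 kips from combination 6.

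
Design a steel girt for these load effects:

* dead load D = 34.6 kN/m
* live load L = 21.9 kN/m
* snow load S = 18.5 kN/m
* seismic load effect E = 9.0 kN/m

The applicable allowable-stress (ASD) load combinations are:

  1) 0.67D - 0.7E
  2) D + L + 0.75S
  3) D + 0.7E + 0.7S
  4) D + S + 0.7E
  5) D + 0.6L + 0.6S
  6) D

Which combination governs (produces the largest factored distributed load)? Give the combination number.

Combination 2

1) 0.67(34.6) - 0.7(9.0) = 23.18 - 6.30 = 16.88
2) 1.0(34.6) + 1.0(21.9) + 0.75(18.5) = 34.60 + 21.90 + 13.88 = 70.38
3) 1.0(34.6) + 0.7(9.0) + 0.7(18.5) = 34.60 + 6.30 + 12.95 = 53.85
4) 1.0(34.6) + 1.0(18.5) + 0.7(9.0) = 34.60 + 18.50 + 6.30 = 59.40
5) 1.0(34.6) + 0.6(21.9) + 0.6(18.5) = 34.60 + 13.14 + 11.10 = 58.84
6) 1.0(34.6) = 34.60
The largest value is 70.38 kN/m from combination 2.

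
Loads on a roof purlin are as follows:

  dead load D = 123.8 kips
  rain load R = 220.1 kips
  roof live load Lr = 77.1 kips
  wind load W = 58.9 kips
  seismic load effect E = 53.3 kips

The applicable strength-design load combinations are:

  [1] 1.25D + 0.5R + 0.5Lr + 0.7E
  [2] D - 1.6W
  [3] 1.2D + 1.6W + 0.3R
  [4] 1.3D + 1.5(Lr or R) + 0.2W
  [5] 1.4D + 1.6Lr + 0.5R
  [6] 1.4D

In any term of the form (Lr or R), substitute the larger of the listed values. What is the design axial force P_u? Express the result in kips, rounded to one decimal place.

502.9 kips

(Lr or R) → R = 220.1 kips.
[1] 1.25(123.8) + 0.5(220.1) + 0.5(77.1) + 0.7(53.3) = 340.7
[2] 1.0(123.8) - 1.6(58.9) = 123.8 - 94.2 = 29.6
[3] 1.2(123.8) + 1.6(58.9) + 0.3(220.1) = 148.6 + 94.2 + 66.0 = 308.8
[4] 1.3(123.8) + 1.5(220.1) + 0.2(58.9) = 160.9 + 330.2 + 11.8 = 502.9
[5] 1.4(123.8) + 1.6(77.1) + 0.5(220.1) = 406.7
[6] 1.4(123.8) = 173.3
The controlling combination is 4, giving 502.9 kips.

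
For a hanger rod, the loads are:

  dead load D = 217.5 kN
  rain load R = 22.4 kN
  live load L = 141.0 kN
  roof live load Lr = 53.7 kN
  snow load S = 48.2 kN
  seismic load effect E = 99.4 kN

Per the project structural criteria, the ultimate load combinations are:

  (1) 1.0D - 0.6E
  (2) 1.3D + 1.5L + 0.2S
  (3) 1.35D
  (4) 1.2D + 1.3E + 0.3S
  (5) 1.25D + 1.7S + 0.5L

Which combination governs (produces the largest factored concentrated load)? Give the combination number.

(1) 1.0(217.5) - 0.6(99.4) = 157.86
(2) 1.3(217.5) + 1.5(141.0) + 0.2(48.2) = 503.89
(3) 1.35(217.5) = 293.63
(4) 1.2(217.5) + 1.3(99.4) + 0.3(48.2) = 404.68
(5) 1.25(217.5) + 1.7(48.2) + 0.5(141.0) = 424.32
The largest value is 503.89 kN from combination 2.

Combination 2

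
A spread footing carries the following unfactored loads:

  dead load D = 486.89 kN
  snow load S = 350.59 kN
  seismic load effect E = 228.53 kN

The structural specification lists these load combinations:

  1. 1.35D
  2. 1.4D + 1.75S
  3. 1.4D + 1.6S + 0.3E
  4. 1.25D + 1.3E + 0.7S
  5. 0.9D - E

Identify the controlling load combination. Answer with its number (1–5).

1. 1.35(486.89) = 657.30
2. 1.4(486.89) + 1.75(350.59) = 681.65 + 613.53 = 1295.18
3. 1.4(486.89) + 1.6(350.59) + 0.3(228.53) = 681.65 + 560.94 + 68.56 = 1311.15
4. 1.25(486.89) + 1.3(228.53) + 0.7(350.59) = 608.61 + 297.09 + 245.41 = 1151.11
5. 0.9(486.89) - 1.0(228.53) = 438.20 - 228.53 = 209.67
The largest value is 1311.15 kN from combination 3.

Combination 3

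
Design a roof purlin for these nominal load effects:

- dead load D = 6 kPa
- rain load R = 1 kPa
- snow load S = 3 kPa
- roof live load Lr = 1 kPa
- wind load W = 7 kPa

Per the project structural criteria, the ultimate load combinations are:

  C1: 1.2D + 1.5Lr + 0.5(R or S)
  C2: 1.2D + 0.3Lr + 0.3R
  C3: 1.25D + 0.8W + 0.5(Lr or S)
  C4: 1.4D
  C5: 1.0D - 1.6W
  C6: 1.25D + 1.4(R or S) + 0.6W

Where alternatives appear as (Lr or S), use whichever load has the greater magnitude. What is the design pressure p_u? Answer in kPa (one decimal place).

(R or S) → S = 3 kPa; (Lr or S) → S = 3 kPa.
C1: 1.2(6) + 1.5(1) + 0.5(3) = 7.2 + 1.5 + 1.5 = 10.2
C2: 1.2(6) + 0.3(1) + 0.3(1) = 7.2 + 0.3 + 0.3 = 7.8
C3: 1.25(6) + 0.8(7) + 0.5(3) = 7.5 + 5.6 + 1.5 = 14.6
C4: 1.4(6) = 8.4
C5: 1.0(6) - 1.6(7) = 6.0 - 11.2 = -5.2
C6: 1.25(6) + 1.4(3) + 0.6(7) = 7.5 + 4.2 + 4.2 = 15.9
The controlling combination is 6, giving 15.9 kPa.

15.9 kPa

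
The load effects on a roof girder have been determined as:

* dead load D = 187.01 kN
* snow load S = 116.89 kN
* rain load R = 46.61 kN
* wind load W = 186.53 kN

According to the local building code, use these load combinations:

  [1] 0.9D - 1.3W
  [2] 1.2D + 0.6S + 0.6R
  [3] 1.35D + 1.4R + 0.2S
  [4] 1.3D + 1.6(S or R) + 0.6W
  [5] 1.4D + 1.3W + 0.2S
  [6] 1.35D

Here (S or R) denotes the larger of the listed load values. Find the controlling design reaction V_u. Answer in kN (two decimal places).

(S or R) → S = 116.89 kN.
[1] 0.9(187.01) - 1.3(186.53) = -74.18
[2] 1.2(187.01) + 0.6(116.89) + 0.6(46.61) = 322.51
[3] 1.35(187.01) + 1.4(46.61) + 0.2(116.89) = 341.10
[4] 1.3(187.01) + 1.6(116.89) + 0.6(186.53) = 542.06
[5] 1.4(187.01) + 1.3(186.53) + 0.2(116.89) = 527.68
[6] 1.35(187.01) = 252.46
Combination 4 governs: V_u = 542.06 kN.

542.06 kN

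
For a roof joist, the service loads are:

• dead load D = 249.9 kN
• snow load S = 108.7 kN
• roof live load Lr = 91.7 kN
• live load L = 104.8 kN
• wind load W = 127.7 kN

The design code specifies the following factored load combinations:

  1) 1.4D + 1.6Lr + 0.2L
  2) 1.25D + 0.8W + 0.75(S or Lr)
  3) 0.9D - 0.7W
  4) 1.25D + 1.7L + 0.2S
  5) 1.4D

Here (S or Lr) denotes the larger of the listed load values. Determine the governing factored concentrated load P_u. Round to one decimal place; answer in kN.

(S or Lr) → S = 108.7 kN.
1) 1.4(249.9) + 1.6(91.7) + 0.2(104.8) = 517.5
2) 1.25(249.9) + 0.8(127.7) + 0.75(108.7) = 312.4 + 102.2 + 81.5 = 496.1
3) 0.9(249.9) - 0.7(127.7) = 224.9 - 89.4 = 135.5
4) 1.25(249.9) + 1.7(104.8) + 0.2(108.7) = 312.4 + 178.2 + 21.7 = 512.3
5) 1.4(249.9) = 349.9
The controlling combination is 1, giving 517.5 kN.

517.5 kN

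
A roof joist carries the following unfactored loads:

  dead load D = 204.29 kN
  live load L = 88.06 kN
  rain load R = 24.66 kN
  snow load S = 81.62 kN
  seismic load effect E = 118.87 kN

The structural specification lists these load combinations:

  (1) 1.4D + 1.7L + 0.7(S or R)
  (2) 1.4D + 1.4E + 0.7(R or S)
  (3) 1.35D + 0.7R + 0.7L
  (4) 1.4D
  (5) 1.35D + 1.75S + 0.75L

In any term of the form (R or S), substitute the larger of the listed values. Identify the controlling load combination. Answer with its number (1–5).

Combination 2

(S or R) → S = 81.62 kN; (R or S) → S = 81.62 kN.
(1) 1.4(204.29) + 1.7(88.06) + 0.7(81.62) = 286.01 + 149.70 + 57.13 = 492.84
(2) 1.4(204.29) + 1.4(118.87) + 0.7(81.62) = 286.01 + 166.42 + 57.13 = 509.56
(3) 1.35(204.29) + 0.7(24.66) + 0.7(88.06) = 354.70
(4) 1.4(204.29) = 286.01
(5) 1.35(204.29) + 1.75(81.62) + 0.75(88.06) = 484.67
The largest value is 509.56 kN from combination 2.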